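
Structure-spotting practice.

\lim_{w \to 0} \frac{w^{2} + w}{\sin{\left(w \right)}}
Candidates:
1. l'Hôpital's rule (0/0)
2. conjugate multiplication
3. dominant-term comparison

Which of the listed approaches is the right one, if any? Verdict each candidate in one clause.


Diagnosis: l'Hôpital's rule (0/0) — substituting 0 gives 0 over 0; differentiate top and bottom once and re-evaluate. Known elementary limits would finish this too — the rule just bypasses the case analysis.
- l'Hôpital's rule (0/0): yes, a natural case for it.
- conjugate multiplication: there are no radicals in tension whose conjugate would simplify matters.
- dominant-term comparison: leading-power comparison does not apply to this form.


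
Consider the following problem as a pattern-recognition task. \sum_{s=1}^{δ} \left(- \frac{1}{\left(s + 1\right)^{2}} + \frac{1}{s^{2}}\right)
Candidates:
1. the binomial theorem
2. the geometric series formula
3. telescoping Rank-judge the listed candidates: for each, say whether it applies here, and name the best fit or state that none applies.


Diagnosis: telescoping — the piece each term subtracts is \frac{1}{s^{2}} advanced by one index, and it reappears with a plus sign leading the following term — the sum collapses to its boundary terms.
- the binomial theorem — no binomial coefficients pair with matched powers.
- the geometric series formula: dividing successive terms gives an index-dependent quantity, not a constant.
- telescoping: applicable, and directly so.


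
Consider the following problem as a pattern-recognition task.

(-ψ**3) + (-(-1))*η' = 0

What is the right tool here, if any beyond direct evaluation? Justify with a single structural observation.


Technique: no special technique — solved for the derivative, η never appears on the right — this is a direct integration in ψ, not a differential-equations problem at heart.


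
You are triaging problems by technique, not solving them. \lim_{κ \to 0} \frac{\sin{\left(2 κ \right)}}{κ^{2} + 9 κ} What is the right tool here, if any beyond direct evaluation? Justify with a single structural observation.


Verdict: l'Hôpital's rule (0/0) — substituting 0 gives 0 over 0; differentiate top and bottom once and re-evaluate. A first-order expansion at the point is an equally standard path; the rule packages it.


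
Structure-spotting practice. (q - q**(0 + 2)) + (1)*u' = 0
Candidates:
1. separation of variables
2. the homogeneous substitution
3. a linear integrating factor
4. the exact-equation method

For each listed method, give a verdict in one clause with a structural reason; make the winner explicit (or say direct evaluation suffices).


Verdict: no special technique — the slope is a pure function of q; integrate both sides and be done.
- separation of variables — separation is only trivially available — with the unknown absent from the slope this is a direct integration, not a separation problem.
- the homogeneous substitution — solved for the derivative, the right side changes under joint scaling of the two variables.
- a linear integrating factor: the linear template holds only trivially here (the unknown is absent, so the coefficient is zero) — the method is not the natural label.
- the exact-equation method — no dependence on the unknown anywhere: exactness is a label without content here.


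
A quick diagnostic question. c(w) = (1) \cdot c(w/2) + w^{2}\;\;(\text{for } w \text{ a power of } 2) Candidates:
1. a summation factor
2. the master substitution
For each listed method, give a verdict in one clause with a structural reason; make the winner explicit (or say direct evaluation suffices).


Best approach: the master substitution — treat m = log base 2 of w as the new clock: one recursion step advances m by one while w scales by 2.
- a summation factor — the recursion divides its index rather than shifting it — there is no previous-term chain for a summation factor to telescope.
- the master substitution: yes, a natural case for it.


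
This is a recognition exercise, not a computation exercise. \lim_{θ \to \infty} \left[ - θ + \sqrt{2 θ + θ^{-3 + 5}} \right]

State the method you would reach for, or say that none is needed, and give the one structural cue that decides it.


Verdict: conjugate multiplication — infinity minus infinity with a radical in play — multiply by the conjugate so the divergences of \sqrt{2 θ + θ^{-3 + 5}} and θ annihilate.


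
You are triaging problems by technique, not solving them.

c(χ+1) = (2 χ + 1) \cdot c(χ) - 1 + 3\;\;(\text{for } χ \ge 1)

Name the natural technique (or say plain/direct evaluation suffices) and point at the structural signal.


Best approach: a summation factor — normalize by the running product of 2 χ + 1: the left side becomes a difference, and differences sum.


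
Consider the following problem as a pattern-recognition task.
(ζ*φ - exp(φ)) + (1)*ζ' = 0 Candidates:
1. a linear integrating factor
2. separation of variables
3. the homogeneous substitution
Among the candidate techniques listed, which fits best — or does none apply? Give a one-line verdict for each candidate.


Best approach: a linear integrating factor — the equation is linear in ζ with coefficient φ; multiplying by the integrating factor exp(∫φ) makes the left side a perfect derivative.
- a linear integrating factor — applicable, and directly so.
- separation of variables: no algebra isolates the independent variable on one side and the unknown on the other.
- the homogeneous substitution — the ratio substitution does not collapse this equation.


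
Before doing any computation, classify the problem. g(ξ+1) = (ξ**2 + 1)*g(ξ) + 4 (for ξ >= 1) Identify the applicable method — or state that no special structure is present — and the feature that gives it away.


Best approach: a summation factor — it is first-order linear but the coefficient ξ**2 + 1 depends on the index, so multiply through by a summation factor to telescope it.


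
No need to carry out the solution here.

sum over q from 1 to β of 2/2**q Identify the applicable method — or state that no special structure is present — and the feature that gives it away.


Technique: the geometric series formula — consecutive terms stand in a fixed index-free ratio — the geometric sum formula closes it.


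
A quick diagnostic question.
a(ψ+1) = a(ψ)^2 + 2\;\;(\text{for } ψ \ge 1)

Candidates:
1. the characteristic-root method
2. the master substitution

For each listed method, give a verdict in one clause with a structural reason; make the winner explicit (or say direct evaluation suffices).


Best approach: no special technique — the map from one term to the next is curved, not linear, so linear closed-form machinery does not attach.
- the characteristic-root method — the recursion is nonlinear in the sequence values, so no linear-modes ansatz applies.
- the master substitution: there is no divide-the-index recursive argument.


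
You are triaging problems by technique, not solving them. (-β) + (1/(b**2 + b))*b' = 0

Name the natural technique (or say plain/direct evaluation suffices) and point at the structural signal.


Method: separation of variables — all dependence on the two variables factors apart, the defining separable shape. A Bernoulli rewrite would carry it as the equation stands — separating the variables needs no rearrangement either.


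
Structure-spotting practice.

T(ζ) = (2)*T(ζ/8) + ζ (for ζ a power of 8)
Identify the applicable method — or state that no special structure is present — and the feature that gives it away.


Technique: the master substitution — the recursive call is at index ζ/8 rather than a shift, a divide-and-conquer shape — substituting ζ = 8^m linearizes it.


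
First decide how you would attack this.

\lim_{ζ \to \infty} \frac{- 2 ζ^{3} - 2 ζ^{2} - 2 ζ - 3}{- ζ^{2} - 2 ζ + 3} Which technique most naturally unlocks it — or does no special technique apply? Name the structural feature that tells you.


Technique: dominant-term comparison — divide through by the highest power of ζ; every lower-order term dies and the dominant terms decide the limit. Differentiating the expression as a single quotient would eventually settle it as well; matching dominant growth settles it immediately.


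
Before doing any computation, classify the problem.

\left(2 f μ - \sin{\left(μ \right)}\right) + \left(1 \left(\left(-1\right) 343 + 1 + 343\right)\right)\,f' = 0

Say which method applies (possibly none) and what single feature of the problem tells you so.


Verdict: a linear integrating factor — linear in the unknown with genuine forcing: multiply through by the exponential of the integrated coefficient and the left side closes into one derivative.


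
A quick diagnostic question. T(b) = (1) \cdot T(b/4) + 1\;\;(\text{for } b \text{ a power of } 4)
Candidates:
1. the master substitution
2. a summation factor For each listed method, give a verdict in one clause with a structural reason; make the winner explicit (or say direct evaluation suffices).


Best approach: the master substitution — the argument contracts 4-fold per step: reindex b exponentially and solve the linear recurrence in the new index.
- the master substitution: yes, a natural case for it.
- a summation factor: the recursion divides its index rather than shifting it — there is no previous-term chain for a summation factor to telescope.


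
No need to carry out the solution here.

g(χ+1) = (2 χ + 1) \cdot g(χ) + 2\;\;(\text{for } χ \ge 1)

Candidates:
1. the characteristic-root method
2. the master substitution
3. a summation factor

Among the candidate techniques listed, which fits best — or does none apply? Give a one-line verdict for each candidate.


Verdict: a summation factor — an index-dependent multiplier 2 χ + 1 rules out characteristic roots; a summation factor converts it to a pure difference.
- the characteristic-root method — the coefficients vary with the index, breaking the constant-coefficient structure the method needs.
- the master substitution: the recursion steps by a constant offset, so exponential reindexing is pointless.
- a summation factor — a fit — the right tool for this form.


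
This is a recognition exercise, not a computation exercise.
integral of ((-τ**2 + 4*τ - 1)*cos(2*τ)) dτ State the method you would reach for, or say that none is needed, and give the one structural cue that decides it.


Diagnosis: integration by parts — a polynomial factor -τ**2 + 4*τ - 1 multiplies cos(2*τ); differentiating -τ**2 + 4*τ - 1 lowers its degree while cos(2*τ) integrates cleanly, so parts wins.


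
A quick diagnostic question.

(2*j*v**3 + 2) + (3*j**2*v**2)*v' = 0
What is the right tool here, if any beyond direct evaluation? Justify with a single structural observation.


Method: the exact-equation method — because the two cross partials coincide, the form is conservative as written — recover its potential in (j, v).


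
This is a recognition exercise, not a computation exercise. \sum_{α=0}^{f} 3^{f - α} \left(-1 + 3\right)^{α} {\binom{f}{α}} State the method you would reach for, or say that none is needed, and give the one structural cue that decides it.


Best approach: the binomial theorem — {\binom{f}{α}} weighting matched powers of (-1 + 3) and 3 is the expanded form of ((-1 + 3) + 3)^f — fold it back up.


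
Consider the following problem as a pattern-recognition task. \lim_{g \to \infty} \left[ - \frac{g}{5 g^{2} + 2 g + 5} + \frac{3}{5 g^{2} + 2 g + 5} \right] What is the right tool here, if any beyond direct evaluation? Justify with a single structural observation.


Diagnosis: dominant-term comparison — divide by the highest power of g present: lower-order terms vanish and the dominant ratio remains. Differentiating the expression as a single quotient would eventually settle it as well; matching dominant growth settles it immediately.


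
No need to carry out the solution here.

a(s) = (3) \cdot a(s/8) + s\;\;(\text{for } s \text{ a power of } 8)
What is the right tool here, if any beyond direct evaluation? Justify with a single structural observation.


Technique: the master substitution — the argument shrinks by the factor 8, so measure the index on a logarithmic scale and the recursion becomes a shift.


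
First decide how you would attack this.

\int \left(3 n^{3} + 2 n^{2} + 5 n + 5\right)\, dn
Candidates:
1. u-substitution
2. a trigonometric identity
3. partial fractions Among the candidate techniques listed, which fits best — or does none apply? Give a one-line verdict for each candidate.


Diagnosis: no special technique — every term is a constant multiple of a power of n; term-wise power-rule integration needs no preliminary transformation.
- u-substitution: no substitution does more than relabel what direct integration already handles.
- a trigonometric identity: no sine or cosine appears, so there is nothing for a trigonometric identity to act on.
- partial fractions: there is no rational-function structure to decompose.


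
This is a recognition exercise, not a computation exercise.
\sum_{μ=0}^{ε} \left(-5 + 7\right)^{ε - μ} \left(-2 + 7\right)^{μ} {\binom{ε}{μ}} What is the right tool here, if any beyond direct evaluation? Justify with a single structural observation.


Diagnosis: the binomial theorem — the binomial coefficients weight matched powers of (-2 + 7) and (-5 + 7), which is exactly the expansion of a binomial power.


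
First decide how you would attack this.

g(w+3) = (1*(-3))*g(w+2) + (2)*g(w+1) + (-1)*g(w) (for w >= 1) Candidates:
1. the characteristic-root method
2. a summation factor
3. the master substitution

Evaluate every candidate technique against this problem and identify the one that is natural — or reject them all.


Method: the characteristic-root method — fixed numeric weights on consecutive terms and no forcing term added: the root method in its home territory.
- the characteristic-root method — applicable, and directly so.
- a summation factor — a summation factor telescopes one-step recursions; this one carries higher-order memory.
- the master substitution: the recursion steps by a constant offset, so exponential reindexing is pointless.


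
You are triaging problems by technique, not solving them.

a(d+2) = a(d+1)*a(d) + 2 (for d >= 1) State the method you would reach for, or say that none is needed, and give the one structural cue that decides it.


Best approach: no special technique — no ansatz, no master substitution, no summation factor survives the nonlinearity here.


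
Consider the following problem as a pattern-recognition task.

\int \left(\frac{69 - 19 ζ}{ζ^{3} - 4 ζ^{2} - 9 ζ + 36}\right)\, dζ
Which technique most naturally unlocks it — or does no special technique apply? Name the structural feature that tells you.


Diagnosis: partial fractions — ζ^{3} - 4 ζ^{2} - 9 ζ + 36 splits into linear pieces, so the quotient is a sum of simple fractions — decompose before integrating.


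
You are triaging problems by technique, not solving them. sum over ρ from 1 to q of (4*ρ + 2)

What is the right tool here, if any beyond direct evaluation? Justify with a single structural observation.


Best approach: no special technique — no cancellation, no constant ratio, no binomial weights — just polynomial terms summed directly.


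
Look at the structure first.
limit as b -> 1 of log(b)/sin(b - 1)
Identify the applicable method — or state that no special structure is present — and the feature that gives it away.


Method: l'Hôpital's rule (0/0) — numerator and denominator both vanish at 1 — a genuine 0/0 form, which is exactly when l'Hôpital applies. A local series expansion at the point resolves it as well; the rule is the packaged version of that step.


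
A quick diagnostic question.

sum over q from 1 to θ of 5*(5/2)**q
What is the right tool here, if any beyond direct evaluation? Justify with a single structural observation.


Technique: the geometric series formula — each summand is the previous one scaled by 5/2; that constant multiplier is itself the geometric structure.


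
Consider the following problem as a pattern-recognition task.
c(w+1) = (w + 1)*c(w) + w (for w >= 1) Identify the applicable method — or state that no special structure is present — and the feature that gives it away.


Verdict: a summation factor — first-order linear but the coefficient w + 1 moves with the index — divide by the cumulative product and telescope.


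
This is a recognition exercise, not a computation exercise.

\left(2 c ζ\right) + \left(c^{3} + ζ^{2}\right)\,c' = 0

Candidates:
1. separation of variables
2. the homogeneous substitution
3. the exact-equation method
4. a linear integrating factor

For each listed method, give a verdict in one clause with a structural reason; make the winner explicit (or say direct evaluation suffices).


Technique: the exact-equation method — take the mixed partials of 2 c ζ and c^{3} + ζ^{2}: they are equal, which certifies an exact differential.
- separation of variables — the two dependences are entangled, not a clean product of one-variable pieces.
- the homogeneous substitution — the ratio substitution does not collapse this equation.
- the exact-equation method: a fit — the right tool for this form.
- a linear integrating factor — a nonlinear term in the unknown puts this outside the integrating-factor template.


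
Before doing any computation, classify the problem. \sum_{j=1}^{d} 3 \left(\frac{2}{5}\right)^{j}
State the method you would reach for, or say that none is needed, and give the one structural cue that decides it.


Diagnosis: the geometric series formula — each term is \frac{2}{5} times the previous one, so the geometric-series formula applies directly.


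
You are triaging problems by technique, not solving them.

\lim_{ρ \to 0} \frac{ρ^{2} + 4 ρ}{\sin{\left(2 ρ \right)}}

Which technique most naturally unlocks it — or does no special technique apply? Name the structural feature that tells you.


Method: l'Hôpital's rule (0/0) — plug in 0: top and bottom both hit zero, so differentiate each and retry. The standard small-argument limits would also carry it; the rule is the systematic route.


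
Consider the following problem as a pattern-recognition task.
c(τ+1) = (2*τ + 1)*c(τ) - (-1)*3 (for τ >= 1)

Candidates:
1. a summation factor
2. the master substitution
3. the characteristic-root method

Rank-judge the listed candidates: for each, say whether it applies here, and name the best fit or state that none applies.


Verdict: a summation factor — one step of memory with a weight 2*τ + 1 that changes as the index grows — the summation-factor construction is built for this.
- a summation factor — applies; the problem has the shape this method handles.
- the master substitution — the recursion shifts the index rather than dividing it.
- the characteristic-root method — the coefficients vary with the index, breaking the constant-coefficient structure the method needs.


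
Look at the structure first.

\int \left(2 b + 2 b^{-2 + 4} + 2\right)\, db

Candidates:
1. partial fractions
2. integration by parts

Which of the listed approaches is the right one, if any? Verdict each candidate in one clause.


Diagnosis: no special technique — the integrand is a sum of constant multiples of powers of b — integrate term by term.
- partial fractions: the expression is not a ratio of polynomials that decomposes further.
- integration by parts — splitting off a factor buys nothing — the integrand integrates directly without parts.


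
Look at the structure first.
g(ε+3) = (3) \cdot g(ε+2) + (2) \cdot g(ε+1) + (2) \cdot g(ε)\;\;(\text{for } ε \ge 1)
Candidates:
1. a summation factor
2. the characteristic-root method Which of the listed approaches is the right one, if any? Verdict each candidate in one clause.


Best approach: the characteristic-root method — this is the constant-coefficient homogeneous case — the whole solution in ε reduces to a polynomial's roots.
- a summation factor — a summation factor telescopes one-step recursions; this one carries higher-order memory.
- the characteristic-root method — a fit — the right tool for this form.


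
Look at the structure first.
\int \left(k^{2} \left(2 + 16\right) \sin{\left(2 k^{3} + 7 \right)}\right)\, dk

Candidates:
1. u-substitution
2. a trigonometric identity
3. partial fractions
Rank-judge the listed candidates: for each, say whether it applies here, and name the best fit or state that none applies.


Verdict: u-substitution — collected, the integrand has one factor that is, up to a constant, the derivative of an inner expression the rest depends on — substitute for that inner expression.
- u-substitution — yes, a natural case for it.
- a trigonometric identity — there is no trigonometric structure whose rewriting would simplify the integrand.
- partial fractions: there is no rational-function structure to decompose.


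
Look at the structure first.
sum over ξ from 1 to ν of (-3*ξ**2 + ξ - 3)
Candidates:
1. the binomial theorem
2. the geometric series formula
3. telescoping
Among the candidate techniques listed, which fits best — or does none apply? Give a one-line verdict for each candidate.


Verdict: no special technique — recognize the absence of structure: constant-multiple powers of ξ summed plainly, no special method required.
- the binomial theorem — there is no sum-raised-to-a-power identity hiding in these terms.
- the geometric series formula: there is no constant term-to-term ratio.
- telescoping: neither a shifted-difference shape nor integer-spaced poles are present.


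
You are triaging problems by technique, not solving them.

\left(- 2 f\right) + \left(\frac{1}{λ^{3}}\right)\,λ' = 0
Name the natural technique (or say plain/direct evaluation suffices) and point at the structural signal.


Diagnosis: separation of variables — all dependence on the two variables factors apart, the defining separable shape. The equation is exact as it stands too — a potential function exists — though separation reads the split structure directly.


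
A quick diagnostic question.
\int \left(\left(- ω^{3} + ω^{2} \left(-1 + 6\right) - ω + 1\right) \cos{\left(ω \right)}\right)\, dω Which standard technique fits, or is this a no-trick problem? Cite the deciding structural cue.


Best approach: integration by parts — a polynomial factor (- ω^{3} + ω^{2} \left(-1 + 6\right) - ω + 1) multiplies \cos{\left(ω \right)}; differentiating (- ω^{3} + ω^{2} \left(-1 + 6\right) - ω + 1) lowers its degree while \cos{\left(ω \right)} integrates cleanly, so parts wins.


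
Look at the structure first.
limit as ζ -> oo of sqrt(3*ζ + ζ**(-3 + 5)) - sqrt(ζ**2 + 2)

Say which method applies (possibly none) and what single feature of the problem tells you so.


Technique: conjugate multiplication — an infinity-minus-infinity difference with a surviving radical — multiply by the conjugate to cancel the divergence.


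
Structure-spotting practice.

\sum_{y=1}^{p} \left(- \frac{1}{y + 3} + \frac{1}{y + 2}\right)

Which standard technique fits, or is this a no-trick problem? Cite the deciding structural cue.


Technique: telescoping — this sum is a zipper: each term contributes \frac{1}{y + 2} and removes the next index's value, which the following term puts back, closing term by term.


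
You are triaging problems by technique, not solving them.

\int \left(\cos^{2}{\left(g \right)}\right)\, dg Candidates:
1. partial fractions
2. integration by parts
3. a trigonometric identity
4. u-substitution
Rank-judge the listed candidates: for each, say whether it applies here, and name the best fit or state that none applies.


Verdict: a trigonometric identity — apply power reduction to \cos^{2}{\left(g \right)}; each application halves the trigonometric degree.
- partial fractions: there is no rational-function structure to decompose.
- integration by parts: not the natural route: no polynomial-kernel product appears — a recursive parts reduction of the trigonometric product exists, but the identity rewrite is direct.
- a trigonometric identity: a fit — the right tool for this form.
- u-substitution: no subexpression of the integrand pairs with its own derivative as a factor — individual terms may offer their own substitutions, but any change of variable covering the whole integral would have to be constructed from outside the expression.


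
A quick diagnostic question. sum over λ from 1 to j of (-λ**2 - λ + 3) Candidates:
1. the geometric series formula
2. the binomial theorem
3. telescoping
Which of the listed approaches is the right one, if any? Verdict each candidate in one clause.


Verdict: no special technique — no ratio, no shift structure, no binomial pattern: sum the constant-multiple powers of λ with known formulas.
- the geometric series formula — the ratio of consecutive terms depends on the index.
- the binomial theorem — the summand does not match any term pattern of an expanded binomial power.
- telescoping — as presented, consecutive terms share no shifted copy to cancel against — no rewrite is on display to change that.


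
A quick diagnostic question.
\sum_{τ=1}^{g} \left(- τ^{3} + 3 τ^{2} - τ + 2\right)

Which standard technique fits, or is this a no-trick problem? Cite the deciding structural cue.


Verdict: no special technique — this is bookkeeping, not technique: standard formulas for sums of constant-multiple powers of τ apply termwise.


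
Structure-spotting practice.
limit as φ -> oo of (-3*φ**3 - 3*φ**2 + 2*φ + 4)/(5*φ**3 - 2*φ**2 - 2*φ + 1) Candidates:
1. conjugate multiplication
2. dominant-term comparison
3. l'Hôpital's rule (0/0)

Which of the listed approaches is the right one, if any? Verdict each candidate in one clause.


Verdict: dominant-term comparison — growth-rate triage: the leading powers of φ decide the limit, everything else is noise.
- conjugate multiplication: the conjugate move applies to radical differences, which this is not.
- dominant-term comparison — applies; the problem has the shape this method handles.
- l'Hôpital's rule (0/0) — as a single quotient the expression runs to ∞/∞ at the limit point — an at-infinity form of the rule would apply, though the leading-growth comparison is the direct reading.


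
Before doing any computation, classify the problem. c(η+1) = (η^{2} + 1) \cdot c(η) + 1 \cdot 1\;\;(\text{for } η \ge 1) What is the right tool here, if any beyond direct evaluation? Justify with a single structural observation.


Best approach: a summation factor — rescale the sequence by the product of the weights η^{2} + 1 so far — the recurrence collapses to a plain running sum.


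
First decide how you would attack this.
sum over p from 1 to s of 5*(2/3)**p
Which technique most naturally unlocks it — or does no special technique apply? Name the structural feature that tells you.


Best approach: the geometric series formula — term-over-term division gives 2/3 every time — index-free ratio, geometric sum formula applies.


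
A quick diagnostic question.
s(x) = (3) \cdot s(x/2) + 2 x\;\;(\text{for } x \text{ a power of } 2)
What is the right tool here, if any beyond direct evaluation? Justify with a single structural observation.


Technique: the master substitution — the argument contracts 2-fold per step: reindex x exponentially and solve the linear recurrence in the new index.


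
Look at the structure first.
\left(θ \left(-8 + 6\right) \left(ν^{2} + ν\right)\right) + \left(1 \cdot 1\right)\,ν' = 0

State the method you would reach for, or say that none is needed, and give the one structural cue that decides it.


Method: separation of variables — solved for the derivative, the right side splits multiplicatively into a function of each variable alone — divide and integrate each side. This doubles as a Bernoulli equation in the unknown as written; dividing and integrating works on it directly.


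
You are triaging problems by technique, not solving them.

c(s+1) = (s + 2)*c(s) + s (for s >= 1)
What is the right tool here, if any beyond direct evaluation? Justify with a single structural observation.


Best approach: a summation factor — an index-dependent multiplier s + 2 rules out characteristic roots; a summation factor converts it to a pure difference.


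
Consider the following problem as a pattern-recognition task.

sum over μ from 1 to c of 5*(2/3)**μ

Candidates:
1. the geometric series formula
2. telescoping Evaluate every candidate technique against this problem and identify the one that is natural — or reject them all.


Technique: the geometric series formula — the ratio of consecutive terms is the constant 2/3, independent of the index — a geometric sum.
- the geometric series formula: applies; the problem has the shape this method handles.
- telescoping: neither a shifted-difference shape nor integer-spaced poles are present.


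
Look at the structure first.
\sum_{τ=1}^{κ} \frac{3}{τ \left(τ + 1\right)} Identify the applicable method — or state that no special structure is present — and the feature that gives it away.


Diagnosis: telescoping — \frac{3}{τ \left(τ + 1\right)} decomposes into shift-paired simple fractions; the series telescopes to finitely many boundary pieces.


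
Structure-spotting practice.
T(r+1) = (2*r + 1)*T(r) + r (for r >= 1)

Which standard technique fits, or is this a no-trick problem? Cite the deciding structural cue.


Best approach: a summation factor — rescale the sequence by the product of the weights 2*r + 1 so far — the recurrence collapses to a plain running sum.


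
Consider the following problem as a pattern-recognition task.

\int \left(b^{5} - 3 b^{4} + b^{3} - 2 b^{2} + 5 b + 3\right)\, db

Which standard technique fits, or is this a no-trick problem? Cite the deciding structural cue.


Technique: no special technique — scan for structure and find none: constant multiples of powers of b, integrate directly.


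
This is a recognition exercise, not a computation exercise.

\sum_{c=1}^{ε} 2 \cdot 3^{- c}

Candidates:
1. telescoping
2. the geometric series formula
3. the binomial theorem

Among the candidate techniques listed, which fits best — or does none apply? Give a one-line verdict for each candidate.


Method: the geometric series formula — consecutive terms stand in a fixed index-free ratio — the geometric sum formula closes it.
- telescoping — the summand is not presented as a shifted difference — a telescoping rewrite may exist, but the displayed structure does not offer one.
- the geometric series formula: applicable, and directly so.
- the binomial theorem: no binomial coefficients pair with matched powers.


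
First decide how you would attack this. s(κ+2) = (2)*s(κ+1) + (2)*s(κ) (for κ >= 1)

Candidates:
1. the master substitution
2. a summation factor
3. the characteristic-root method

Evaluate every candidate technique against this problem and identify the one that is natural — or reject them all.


Method: the characteristic-root method — this is the constant-coefficient homogeneous case — the whole solution in κ reduces to a polynomial's roots.
- the master substitution — there is no divide-the-index recursive argument.
- a summation factor — the recurrence reaches back more than one step, outside the first-order family a summation factor normalizes.
- the characteristic-root method — yes — fits the structure here.


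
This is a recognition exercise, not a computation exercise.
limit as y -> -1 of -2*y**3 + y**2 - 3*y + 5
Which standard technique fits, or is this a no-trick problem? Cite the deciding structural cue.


Diagnosis: no special technique — no denominator vanishes and nothing blows up at -1: direct substitution is the whole computation.


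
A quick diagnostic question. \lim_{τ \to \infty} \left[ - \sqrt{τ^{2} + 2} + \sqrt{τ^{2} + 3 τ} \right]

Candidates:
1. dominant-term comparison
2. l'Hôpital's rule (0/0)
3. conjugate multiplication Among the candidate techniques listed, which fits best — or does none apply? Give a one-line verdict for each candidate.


Method: conjugate multiplication — divergence minus divergence hides a finite answer — expose it by pairing \sqrt{τ^{2} + 3 τ} - \sqrt{τ^{2} + 2} with its conjugate.
- dominant-term comparison: no dominant-degree comparison decides it.
- l'Hôpital's rule (0/0): no quotient structure at all: the clash is ∞ minus ∞, which rationalizing converts into a tractable ratio.
- conjugate multiplication — yes, a natural case for it.


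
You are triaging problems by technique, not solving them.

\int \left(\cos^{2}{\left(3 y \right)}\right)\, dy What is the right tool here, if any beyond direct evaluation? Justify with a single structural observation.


Diagnosis: a trigonometric identity — apply power reduction to \cos^{2}{\left(3 y \right)}; each application halves the trigonometric degree.


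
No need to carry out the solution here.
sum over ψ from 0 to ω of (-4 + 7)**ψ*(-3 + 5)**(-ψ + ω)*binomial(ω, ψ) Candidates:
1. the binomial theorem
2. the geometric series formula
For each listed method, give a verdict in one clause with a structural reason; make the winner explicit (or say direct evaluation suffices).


Best approach: the binomial theorem — the summand is term ψ of a binomial expansion in (-4 + 7) and (-3 + 5); the whole sum is a single power.
- the binomial theorem — yes, a natural case for it.
- the geometric series formula: the ratio of consecutive terms depends on the index.


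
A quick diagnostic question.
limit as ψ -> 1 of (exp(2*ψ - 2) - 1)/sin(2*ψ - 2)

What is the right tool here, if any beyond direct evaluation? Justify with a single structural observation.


Technique: l'Hôpital's rule (0/0) — numerator and denominator both vanish at 1 — a genuine 0/0 form, which is exactly when l'Hôpital applies. A first-order expansion at the point is an equally standard path; the rule packages it.


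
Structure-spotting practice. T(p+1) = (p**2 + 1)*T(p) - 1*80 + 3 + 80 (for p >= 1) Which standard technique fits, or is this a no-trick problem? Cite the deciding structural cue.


Method: a summation factor — it is first-order linear but the coefficient p**2 + 1 depends on the index, so multiply through by a summation factor to telescope it.


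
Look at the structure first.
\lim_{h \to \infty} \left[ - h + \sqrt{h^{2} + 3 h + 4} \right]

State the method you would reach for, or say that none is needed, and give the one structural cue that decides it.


Diagnosis: conjugate multiplication — this difference gives up after one conjugate multiplication — the radical structure cancels against its conjugate.


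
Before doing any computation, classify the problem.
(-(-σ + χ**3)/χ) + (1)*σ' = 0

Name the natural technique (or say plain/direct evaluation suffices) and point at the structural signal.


Best approach: a linear integrating factor — linear in the unknown with genuine forcing: multiply through by the exponential of the integrated coefficient and the left side closes into one derivative.


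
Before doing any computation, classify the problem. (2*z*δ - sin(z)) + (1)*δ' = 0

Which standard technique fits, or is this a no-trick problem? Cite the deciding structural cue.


Method: a linear integrating factor — δ appears only to the first power with coefficient 2*z — the classic integrating-factor setup.


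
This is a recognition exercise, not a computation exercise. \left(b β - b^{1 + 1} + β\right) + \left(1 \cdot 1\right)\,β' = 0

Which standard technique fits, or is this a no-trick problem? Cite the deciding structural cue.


Method: a linear integrating factor — the unknown enters only to the first power against a nonzero forcing term — the integrating-factor template applies directly.


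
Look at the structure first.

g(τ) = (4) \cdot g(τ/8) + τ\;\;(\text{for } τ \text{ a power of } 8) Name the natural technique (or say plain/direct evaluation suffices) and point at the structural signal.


Method: the master substitution — the argument contracts 8-fold per step: reindex τ exponentially and solve the linear recurrence in the new index.


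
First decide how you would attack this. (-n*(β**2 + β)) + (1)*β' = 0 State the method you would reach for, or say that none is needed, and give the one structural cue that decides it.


Technique: separation of variables — all dependence on the two variables factors apart, the defining separable shape. Rearranged, this also fits the Bernoulli template directly; separation reads the product structure as given.


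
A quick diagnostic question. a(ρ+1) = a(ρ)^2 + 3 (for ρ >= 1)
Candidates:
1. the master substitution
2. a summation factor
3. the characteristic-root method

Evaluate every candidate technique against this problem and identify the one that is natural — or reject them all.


Technique: no special technique — this one you iterate or analyze qualitatively: the nonlinearity defeats linear solution methods.
- the master substitution: with no divided-index recursive call, reindexing by powers of a base buys nothing.
- a summation factor: no summation factor applies — the rule is not linear in the sequence values.
- the characteristic-root method: the recursion is nonlinear in the sequence values, so no linear-modes ansatz applies.


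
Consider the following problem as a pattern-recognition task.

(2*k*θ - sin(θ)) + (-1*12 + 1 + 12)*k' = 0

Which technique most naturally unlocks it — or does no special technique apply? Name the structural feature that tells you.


Verdict: a linear integrating factor — linear in the unknown with genuine forcing: multiply through by the exponential of the integrated coefficient and the left side closes into one derivative.


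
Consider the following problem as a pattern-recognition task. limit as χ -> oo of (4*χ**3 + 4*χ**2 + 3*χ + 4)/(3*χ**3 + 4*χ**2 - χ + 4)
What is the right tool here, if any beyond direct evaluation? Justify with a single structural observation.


Method: dominant-term comparison — as χ grows, only the highest-degree terms matter — compare leading terms and read the limit off. l'Hôpital's at-infinity variant applies to the expression viewed as a single quotient; the leading-term comparison is the direct route.


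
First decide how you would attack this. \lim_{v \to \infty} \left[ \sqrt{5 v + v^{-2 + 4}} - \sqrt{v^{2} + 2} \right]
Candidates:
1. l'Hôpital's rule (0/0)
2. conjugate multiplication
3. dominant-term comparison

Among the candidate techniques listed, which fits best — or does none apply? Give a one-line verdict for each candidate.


Method: conjugate multiplication — infinity minus infinity with a radical in play — multiply by the conjugate so the divergences of \sqrt{5 v + v^{-2 + 4}} and \sqrt{v^{2} + 2} annihilate.
- l'Hôpital's rule (0/0) — the expression is a difference driving to ∞ − ∞, not a 0/0 quotient — there is no ratio for the rule to differentiate.
- conjugate multiplication — yes — fits the structure here.
- dominant-term comparison — this limit is not decided by comparing polynomial growth at infinity.


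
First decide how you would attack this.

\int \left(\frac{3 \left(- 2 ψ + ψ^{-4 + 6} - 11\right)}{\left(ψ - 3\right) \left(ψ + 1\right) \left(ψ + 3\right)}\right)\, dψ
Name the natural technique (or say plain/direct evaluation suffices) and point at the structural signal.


Method: partial fractions — the bottom factors while the top stays lower-degree — split into simple fractions and integrate piece by piece.


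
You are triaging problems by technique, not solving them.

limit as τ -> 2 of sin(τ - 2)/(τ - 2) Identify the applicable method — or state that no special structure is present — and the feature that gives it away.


Technique: l'Hôpital's rule (0/0) — substituting 2 gives 0 over 0; differentiate top and bottom once and re-evaluate. A local series expansion at the point resolves it as well; the rule is the packaged version of that step.
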